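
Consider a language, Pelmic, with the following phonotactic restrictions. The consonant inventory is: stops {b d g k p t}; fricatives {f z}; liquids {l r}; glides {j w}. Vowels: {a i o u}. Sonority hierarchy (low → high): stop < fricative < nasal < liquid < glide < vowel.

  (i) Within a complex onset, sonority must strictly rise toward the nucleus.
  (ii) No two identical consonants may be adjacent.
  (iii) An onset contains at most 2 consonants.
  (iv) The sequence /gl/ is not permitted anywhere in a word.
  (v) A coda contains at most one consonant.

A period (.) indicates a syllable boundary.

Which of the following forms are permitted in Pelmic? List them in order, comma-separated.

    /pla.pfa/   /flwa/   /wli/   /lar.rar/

/pla.pfa/

/pla.pfa/ — σ1 onset /pl/ (1→4 rises), coda /∅/ ok; σ2 onset /pf/ (1→2 rises), coda /∅/ ok → permitted
/flwa/ — violates constraint (iii): syllable 1 onset /flw/ has 3 consonants (> 2) → not permitted
/wli/ — violates constraint (i): syllable 1 onset /wl/: /w/ (glide, 5) → /l/ (liquid, 4) does not rise → not permitted
/lar.rar/ — violates constraint (ii): adjacent identical consonants /rr/ → not permitted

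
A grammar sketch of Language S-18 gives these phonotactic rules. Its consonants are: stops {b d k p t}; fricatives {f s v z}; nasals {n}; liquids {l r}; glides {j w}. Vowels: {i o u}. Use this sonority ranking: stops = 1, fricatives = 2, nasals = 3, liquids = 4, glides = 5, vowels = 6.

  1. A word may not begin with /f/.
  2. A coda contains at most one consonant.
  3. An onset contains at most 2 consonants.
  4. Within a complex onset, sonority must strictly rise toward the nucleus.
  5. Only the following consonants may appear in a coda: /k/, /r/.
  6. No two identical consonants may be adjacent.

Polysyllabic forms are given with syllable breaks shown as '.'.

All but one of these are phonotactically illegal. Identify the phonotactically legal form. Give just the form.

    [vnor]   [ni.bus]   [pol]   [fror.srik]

[vnor] — σ1 onset /vn/ (2→3 rises), coda /r/ ok → phonotactically legal
[ni.bus] — violates constraint 5: syllable 2 coda contains /s/, which is not a licensed coda consonant → phonotactically illegal
[pol] — violates constraint 5: syllable 1 coda contains /l/, which is not a licensed coda consonant → phonotactically illegal
[fror.srik] — violates constraint 1: word begins with /f/ → phonotactically illegal

[vnor]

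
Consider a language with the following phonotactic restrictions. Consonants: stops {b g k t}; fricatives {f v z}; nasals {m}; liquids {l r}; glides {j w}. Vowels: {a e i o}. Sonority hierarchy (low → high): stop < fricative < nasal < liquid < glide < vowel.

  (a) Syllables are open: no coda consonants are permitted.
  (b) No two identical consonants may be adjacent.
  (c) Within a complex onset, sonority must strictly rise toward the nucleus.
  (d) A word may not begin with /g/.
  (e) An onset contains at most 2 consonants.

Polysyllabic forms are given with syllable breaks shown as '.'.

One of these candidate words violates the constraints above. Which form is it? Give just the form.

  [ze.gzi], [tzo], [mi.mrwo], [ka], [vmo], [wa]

[mi.mrwo]

[ze.gzi] — σ1 onset /z/, coda /∅/ ok; σ2 onset /gz/ (1→2 rises), coda /∅/ ok → licit
[tzo] — σ1 onset /tz/ (1→2 rises), coda /∅/ ok → licit
[mi.mrwo] — violates constraint (e): syllable 2 onset /mrw/ has 3 consonants (> 2) → illicit
[ka] — σ1 onset /k/, coda /∅/ ok → licit
[vmo] — σ1 onset /vm/ (2→3 rises), coda /∅/ ok → licit
[wa] — σ1 onset /w/, coda /∅/ ok → licit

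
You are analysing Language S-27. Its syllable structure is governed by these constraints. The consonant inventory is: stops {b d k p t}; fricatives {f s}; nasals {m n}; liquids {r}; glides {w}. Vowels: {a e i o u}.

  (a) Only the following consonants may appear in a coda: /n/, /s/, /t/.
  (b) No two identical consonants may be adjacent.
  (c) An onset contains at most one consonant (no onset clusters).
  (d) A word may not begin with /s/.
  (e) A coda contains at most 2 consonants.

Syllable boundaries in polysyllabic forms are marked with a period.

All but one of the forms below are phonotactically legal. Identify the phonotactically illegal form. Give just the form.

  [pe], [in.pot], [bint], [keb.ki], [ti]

[pe] — σ1 onset /p/, coda /∅/ ok → phonotactically legal
[in.pot] — σ1 onset /∅/, coda /n/ ok; σ2 onset /p/, coda /t/ ok → phonotactically legal
[bint] — σ1 onset /b/, coda /nt/ (2C) ok → phonotactically legal
[keb.ki] — violates constraint (a): syllable 1 coda contains /b/, which is not a licensed coda consonant → phonotactically illegal
[ti] — σ1 onset /t/, coda /∅/ ok → phonotactically legal

[keb.ki]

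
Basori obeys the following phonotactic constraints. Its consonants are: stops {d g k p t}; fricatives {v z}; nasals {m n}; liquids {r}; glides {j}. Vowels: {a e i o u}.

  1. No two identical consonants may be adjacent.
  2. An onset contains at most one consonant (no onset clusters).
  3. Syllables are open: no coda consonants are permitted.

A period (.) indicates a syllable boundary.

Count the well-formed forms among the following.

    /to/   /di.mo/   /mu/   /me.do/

/to/ — σ1 onset /t/, coda /∅/ ok → well-formed
/di.mo/ — σ1 onset /d/, coda /∅/ ok; σ2 onset /m/, coda /∅/ ok → well-formed
/mu/ — σ1 onset /m/, coda /∅/ ok → well-formed
/me.do/ — σ1 onset /m/, coda /∅/ ok; σ2 onset /d/, coda /∅/ ok → well-formed
Well-formed: /to/, /di.mo/, /mu/, /me.do/ → 4.

4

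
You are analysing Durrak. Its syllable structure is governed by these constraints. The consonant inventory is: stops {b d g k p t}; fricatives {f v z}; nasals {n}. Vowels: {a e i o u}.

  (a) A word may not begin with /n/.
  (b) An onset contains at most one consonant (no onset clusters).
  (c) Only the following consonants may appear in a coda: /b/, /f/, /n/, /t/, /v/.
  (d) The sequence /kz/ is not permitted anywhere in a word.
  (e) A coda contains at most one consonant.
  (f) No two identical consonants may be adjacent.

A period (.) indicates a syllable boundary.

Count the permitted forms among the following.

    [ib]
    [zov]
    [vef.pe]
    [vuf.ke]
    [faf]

[ib] — σ1 onset /∅/, coda /b/ ok → permitted
[zov] — σ1 onset /z/, coda /v/ ok → permitted
[vef.pe] — σ1 onset /v/, coda /f/ ok; σ2 onset /p/, coda /∅/ ok → permitted
[vuf.ke] — σ1 onset /v/, coda /f/ ok; σ2 onset /k/, coda /∅/ ok → permitted
[faf] — σ1 onset /f/, coda /f/ ok → permitted
Permitted: [ib], [zov], [vef.pe], [vuf.ke], [faf] → 5.

5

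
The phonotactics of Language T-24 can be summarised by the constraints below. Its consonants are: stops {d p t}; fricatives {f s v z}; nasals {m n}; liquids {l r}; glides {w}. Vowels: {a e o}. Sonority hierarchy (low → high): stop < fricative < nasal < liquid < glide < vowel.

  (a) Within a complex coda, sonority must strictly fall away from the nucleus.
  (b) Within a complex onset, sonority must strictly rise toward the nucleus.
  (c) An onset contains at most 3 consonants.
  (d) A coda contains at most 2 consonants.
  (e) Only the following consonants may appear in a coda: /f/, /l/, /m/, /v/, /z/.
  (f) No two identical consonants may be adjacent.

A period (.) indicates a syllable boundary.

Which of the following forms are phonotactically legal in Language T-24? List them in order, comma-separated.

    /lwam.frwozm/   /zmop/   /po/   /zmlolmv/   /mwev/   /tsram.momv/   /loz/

/lwam.frwozm/ — violates constraint (a): syllable 2 coda /zm/: /z/ (fricative, 2) → /m/ (nasal, 3) does not fall → phonotactically illegal
/zmop/ — violates constraint (e): syllable 1 coda contains /p/, which is not a licensed coda consonant → phonotactically illegal
/po/ — σ1 onset /p/, coda /∅/ ok → phonotactically legal
/zmlolmv/ — violates constraint (d): syllable 1 coda /lmv/ has 3 consonants (> 2) → phonotactically illegal
/mwev/ — σ1 onset /mw/ (3→5 rises), coda /v/ ok → phonotactically legal
/tsram.momv/ — violates constraint (f): adjacent identical consonants /mm/ → phonotactically illegal
/loz/ — σ1 onset /l/, coda /z/ ok → phonotactically legal

/po/, /mwev/, /loz/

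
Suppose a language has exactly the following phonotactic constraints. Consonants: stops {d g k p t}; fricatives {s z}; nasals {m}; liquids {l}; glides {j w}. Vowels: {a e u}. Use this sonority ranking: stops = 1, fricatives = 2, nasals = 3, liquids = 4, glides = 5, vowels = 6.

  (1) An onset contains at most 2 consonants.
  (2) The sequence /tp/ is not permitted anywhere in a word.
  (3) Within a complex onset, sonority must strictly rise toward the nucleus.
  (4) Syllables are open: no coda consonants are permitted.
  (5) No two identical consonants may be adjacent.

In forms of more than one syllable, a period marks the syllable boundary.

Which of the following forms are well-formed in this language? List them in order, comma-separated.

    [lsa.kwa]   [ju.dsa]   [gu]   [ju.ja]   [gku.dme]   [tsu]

[lsa.kwa] — violates constraint 3: syllable 1 onset /ls/: /l/ (liquid, 4) → /s/ (fricative, 2) does not rise → ill-formed
[ju.dsa] — σ1 onset /j/, coda /∅/ ok; σ2 onset /ds/ (1→2 rises), coda /∅/ ok → well-formed
[gu] — σ1 onset /g/, coda /∅/ ok → well-formed
[ju.ja] — σ1 onset /j/, coda /∅/ ok; σ2 onset /j/, coda /∅/ ok → well-formed
[gku.dme] — violates constraint 3: syllable 1 onset /gk/: /g/ (stop, 1) → /k/ (stop, 1) does not rise → ill-formed
[tsu] — σ1 onset /ts/ (1→2 rises), coda /∅/ ok → well-formed

[ju.dsa], [gu], [ju.ja], [tsu]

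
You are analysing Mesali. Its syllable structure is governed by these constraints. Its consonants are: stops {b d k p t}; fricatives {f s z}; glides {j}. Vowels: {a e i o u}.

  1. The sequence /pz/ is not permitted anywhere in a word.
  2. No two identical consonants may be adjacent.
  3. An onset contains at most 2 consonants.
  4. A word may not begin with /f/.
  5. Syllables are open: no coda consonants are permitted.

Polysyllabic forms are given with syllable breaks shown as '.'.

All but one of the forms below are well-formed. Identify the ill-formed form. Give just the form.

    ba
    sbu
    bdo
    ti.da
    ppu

ppu

ba — σ1 onset /b/, coda /∅/ ok → well-formed
sbu — σ1 onset /sb/ (2C), coda /∅/ ok → well-formed
bdo — σ1 onset /bd/ (2C), coda /∅/ ok → well-formed
ti.da — σ1 onset /t/, coda /∅/ ok; σ2 onset /d/, coda /∅/ ok → well-formed
ppu — violates constraint 2: adjacent identical consonants /pp/ → ill-formed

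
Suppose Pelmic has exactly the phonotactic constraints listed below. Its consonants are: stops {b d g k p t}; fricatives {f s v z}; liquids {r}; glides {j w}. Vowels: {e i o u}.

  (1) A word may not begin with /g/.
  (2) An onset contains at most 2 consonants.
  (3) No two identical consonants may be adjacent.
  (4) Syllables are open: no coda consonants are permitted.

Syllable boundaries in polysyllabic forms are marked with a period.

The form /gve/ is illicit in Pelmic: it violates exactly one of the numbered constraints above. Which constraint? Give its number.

1

/gve/: word begins with /g/.
This is a violation of constraint 1: "A word may not begin with /g/."
The remaining constraints (2, 3, 4) are satisfied.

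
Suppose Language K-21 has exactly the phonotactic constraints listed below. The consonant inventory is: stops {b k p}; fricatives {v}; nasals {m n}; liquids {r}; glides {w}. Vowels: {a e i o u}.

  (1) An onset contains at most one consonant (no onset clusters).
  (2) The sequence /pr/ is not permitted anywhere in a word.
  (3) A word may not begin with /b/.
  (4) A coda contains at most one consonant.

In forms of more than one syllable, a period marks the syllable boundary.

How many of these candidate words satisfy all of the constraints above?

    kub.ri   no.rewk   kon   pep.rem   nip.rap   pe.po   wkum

3

kub.ri — σ1 onset /k/, coda /b/ ok; σ2 onset /r/, coda /∅/ ok → licit
no.rewk — violates constraint 4: syllable 2 coda /wk/ has 2 consonants (> 1) → illicit
kon — σ1 onset /k/, coda /n/ ok → licit
pep.rem — violates constraint 2: contains banned sequence /pr/ → illicit
nip.rap — violates constraint 2: contains banned sequence /pr/ → illicit
pe.po — σ1 onset /p/, coda /∅/ ok; σ2 onset /p/, coda /∅/ ok → licit
wkum — violates constraint 1: syllable 1 onset /wk/ has 2 consonants (> 1) → illicit
Licit: kub.ri, kon, pe.po → 3.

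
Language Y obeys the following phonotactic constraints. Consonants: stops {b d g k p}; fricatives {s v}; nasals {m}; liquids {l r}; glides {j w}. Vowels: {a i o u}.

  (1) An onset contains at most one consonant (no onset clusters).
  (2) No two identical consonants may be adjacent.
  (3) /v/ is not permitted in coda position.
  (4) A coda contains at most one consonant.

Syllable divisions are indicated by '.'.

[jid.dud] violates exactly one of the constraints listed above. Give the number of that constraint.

[jid.dud]: adjacent identical consonants /dd/.
This is a violation of constraint 2: "No two identical consonants may be adjacent."
The remaining constraints (1, 3, 4) are satisfied.

2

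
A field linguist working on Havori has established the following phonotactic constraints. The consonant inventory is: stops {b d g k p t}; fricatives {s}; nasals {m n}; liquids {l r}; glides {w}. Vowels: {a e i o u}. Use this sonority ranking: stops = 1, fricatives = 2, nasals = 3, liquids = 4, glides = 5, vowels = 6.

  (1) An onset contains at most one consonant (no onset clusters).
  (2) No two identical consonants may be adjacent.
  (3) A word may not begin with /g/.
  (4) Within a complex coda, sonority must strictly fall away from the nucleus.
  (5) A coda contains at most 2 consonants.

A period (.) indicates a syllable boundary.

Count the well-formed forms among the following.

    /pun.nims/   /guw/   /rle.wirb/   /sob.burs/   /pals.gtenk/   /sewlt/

0

/pun.nims/ — violates constraint 2: adjacent identical consonants /nn/ → ill-formed
/guw/ — violates constraint 3: word begins with /g/ → ill-formed
/rle.wirb/ — violates constraint 1: syllable 1 onset /rl/ has 2 consonants (> 1) → ill-formed
/sob.burs/ — violates constraint 2: adjacent identical consonants /bb/ → ill-formed
/pals.gtenk/ — violates constraint 1: syllable 2 onset /gt/ has 2 consonants (> 1) → ill-formed
/sewlt/ — violates constraint 5: syllable 1 coda /wlt/ has 3 consonants (> 2) → ill-formed
No form is well-formed → 0.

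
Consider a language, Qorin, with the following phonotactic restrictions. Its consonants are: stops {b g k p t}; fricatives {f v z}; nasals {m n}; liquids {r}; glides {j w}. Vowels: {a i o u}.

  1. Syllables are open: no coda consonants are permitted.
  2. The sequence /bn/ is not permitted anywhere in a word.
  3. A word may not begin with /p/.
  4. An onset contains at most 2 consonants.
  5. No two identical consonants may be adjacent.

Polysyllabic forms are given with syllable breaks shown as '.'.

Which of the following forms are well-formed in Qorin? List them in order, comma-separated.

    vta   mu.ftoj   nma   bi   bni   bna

vta — σ1 onset /vt/ (2C), coda /∅/ ok → well-formed
mu.ftoj — violates constraint 1: syllable 2 coda /j/ has 1 consonant (> 0) → ill-formed
nma — σ1 onset /nm/ (2C), coda /∅/ ok → well-formed
bi — σ1 onset /b/, coda /∅/ ok → well-formed
bni — violates constraint 2: contains banned sequence /bn/ → ill-formed
bna — violates constraint 2: contains banned sequence /bn/ → ill-formed

vta, nma, bi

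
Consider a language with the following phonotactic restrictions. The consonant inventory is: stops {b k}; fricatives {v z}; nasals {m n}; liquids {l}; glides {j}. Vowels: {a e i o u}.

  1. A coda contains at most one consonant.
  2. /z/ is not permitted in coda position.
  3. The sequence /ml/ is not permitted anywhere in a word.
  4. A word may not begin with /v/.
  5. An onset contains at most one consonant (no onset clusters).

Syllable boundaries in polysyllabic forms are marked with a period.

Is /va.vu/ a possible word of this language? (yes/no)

no

/va.vu/ — violates constraint 4: word begins with /v/ → illicit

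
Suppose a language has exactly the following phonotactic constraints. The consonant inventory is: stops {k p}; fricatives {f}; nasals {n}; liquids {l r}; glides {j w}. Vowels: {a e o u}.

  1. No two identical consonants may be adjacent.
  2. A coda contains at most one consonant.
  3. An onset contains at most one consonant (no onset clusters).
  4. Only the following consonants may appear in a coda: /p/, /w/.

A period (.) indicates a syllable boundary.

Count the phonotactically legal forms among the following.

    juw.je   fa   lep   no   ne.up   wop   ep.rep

7

juw.je — σ1 onset /j/, coda /w/ ok; σ2 onset /j/, coda /∅/ ok → phonotactically legal
fa — σ1 onset /f/, coda /∅/ ok → phonotactically legal
lep — σ1 onset /l/, coda /p/ ok → phonotactically legal
no — σ1 onset /n/, coda /∅/ ok → phonotactically legal
ne.up — σ1 onset /n/, coda /∅/ ok; σ2 onset /∅/, coda /p/ ok → phonotactically legal
wop — σ1 onset /w/, coda /p/ ok → phonotactically legal
ep.rep — σ1 onset /∅/, coda /p/ ok; σ2 onset /r/, coda /p/ ok → phonotactically legal
Phonotactically legal: juw.je, fa, lep, no, ne.up, wop, ep.rep → 7.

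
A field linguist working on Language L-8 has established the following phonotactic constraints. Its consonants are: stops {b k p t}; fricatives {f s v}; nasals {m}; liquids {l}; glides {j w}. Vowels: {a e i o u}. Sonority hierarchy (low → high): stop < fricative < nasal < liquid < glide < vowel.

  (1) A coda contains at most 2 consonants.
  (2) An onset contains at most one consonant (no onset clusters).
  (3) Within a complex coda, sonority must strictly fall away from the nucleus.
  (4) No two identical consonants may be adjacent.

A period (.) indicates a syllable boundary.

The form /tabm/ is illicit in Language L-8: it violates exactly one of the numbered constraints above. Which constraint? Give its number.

3

/tabm/: syllable 1 coda /bm/: /b/ (stop, 1) → /m/ (nasal, 3) does not fall.
This is a violation of constraint 3: "Within a complex coda, sonority must strictly fall away from the nucleus."
The remaining constraints (1, 2, 4) are satisfied.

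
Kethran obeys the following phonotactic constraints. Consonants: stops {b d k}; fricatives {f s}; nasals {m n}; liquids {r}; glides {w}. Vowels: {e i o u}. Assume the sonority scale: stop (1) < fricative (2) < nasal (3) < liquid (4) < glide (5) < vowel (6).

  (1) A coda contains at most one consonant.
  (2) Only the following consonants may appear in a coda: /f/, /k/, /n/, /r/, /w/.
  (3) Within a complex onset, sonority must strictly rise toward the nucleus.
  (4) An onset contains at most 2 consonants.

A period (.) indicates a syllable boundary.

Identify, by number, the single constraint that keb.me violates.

keb.me: syllable 1 coda contains /b/, which is not a licensed coda consonant.
This is a violation of constraint 2: "Only the following consonants may appear in a coda: /f/, /k/, /n/, /r/, /w/."
The remaining constraints (1, 3, 4) are satisfied.

2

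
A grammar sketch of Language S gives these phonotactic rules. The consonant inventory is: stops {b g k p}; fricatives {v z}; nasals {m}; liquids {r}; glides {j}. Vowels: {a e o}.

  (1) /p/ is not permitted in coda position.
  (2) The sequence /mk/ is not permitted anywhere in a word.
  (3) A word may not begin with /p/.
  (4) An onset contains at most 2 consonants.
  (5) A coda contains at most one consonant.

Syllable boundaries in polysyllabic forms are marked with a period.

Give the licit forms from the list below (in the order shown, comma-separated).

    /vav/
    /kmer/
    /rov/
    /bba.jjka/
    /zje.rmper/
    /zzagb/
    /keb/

/vav/ — σ1 onset /v/, coda /v/ ok → licit
/kmer/ — σ1 onset /km/ (2C), coda /r/ ok → licit
/rov/ — σ1 onset /r/, coda /v/ ok → licit
/bba.jjka/ — violates constraint 4: syllable 2 onset /jjk/ has 3 consonants (> 2) → illicit
/zje.rmper/ — violates constraint 4: syllable 2 onset /rmp/ has 3 consonants (> 2) → illicit
/zzagb/ — violates constraint 5: syllable 1 coda /gb/ has 2 consonants (> 1) → illicit
/keb/ — σ1 onset /k/, coda /b/ ok → licit

/vav/, /kmer/, /rov/, /keb/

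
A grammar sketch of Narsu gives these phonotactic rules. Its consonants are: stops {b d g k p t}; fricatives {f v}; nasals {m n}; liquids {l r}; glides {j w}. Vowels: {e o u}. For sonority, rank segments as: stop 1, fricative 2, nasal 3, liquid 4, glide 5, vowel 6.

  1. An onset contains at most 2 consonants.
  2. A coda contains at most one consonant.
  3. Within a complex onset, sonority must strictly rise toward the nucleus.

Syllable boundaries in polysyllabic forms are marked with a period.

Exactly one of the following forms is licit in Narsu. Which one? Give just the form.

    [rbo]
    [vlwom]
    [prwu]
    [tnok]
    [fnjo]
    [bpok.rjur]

[tnok]

[rbo] — violates constraint 3: syllable 1 onset /rb/: /r/ (liquid, 4) → /b/ (stop, 1) does not rise → illicit
[vlwom] — violates constraint 1: syllable 1 onset /vlw/ has 3 consonants (> 2) → illicit
[prwu] — violates constraint 1: syllable 1 onset /prw/ has 3 consonants (> 2) → illicit
[tnok] — σ1 onset /tn/ (1→3 rises), coda /k/ ok → licit
[fnjo] — violates constraint 1: syllable 1 onset /fnj/ has 3 consonants (> 2) → illicit
[bpok.rjur] — violates constraint 3: syllable 1 onset /bp/: /b/ (stop, 1) → /p/ (stop, 1) does not rise → illicit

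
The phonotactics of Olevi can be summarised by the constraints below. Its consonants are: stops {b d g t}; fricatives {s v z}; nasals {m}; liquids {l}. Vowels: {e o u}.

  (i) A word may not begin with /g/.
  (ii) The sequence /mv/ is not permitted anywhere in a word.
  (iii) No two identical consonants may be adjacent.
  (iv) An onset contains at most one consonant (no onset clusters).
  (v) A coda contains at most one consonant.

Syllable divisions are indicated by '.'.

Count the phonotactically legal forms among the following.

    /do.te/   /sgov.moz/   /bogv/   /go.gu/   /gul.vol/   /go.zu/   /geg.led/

/do.te/ — σ1 onset /d/, coda /∅/ ok; σ2 onset /t/, coda /∅/ ok → phonotactically legal
/sgov.moz/ — violates constraint (iv): syllable 1 onset /sg/ has 2 consonants (> 1) → phonotactically illegal
/bogv/ — violates constraint (v): syllable 1 coda /gv/ has 2 consonants (> 1) → phonotactically illegal
/go.gu/ — violates constraint (i): word begins with /g/ → phonotactically illegal
/gul.vol/ — violates constraint (i): word begins with /g/ → phonotactically illegal
/go.zu/ — violates constraint (i): word begins with /g/ → phonotactically illegal
/geg.led/ — violates constraint (i): word begins with /g/ → phonotactically illegal
Phonotactically legal: /do.te/ → 1.

1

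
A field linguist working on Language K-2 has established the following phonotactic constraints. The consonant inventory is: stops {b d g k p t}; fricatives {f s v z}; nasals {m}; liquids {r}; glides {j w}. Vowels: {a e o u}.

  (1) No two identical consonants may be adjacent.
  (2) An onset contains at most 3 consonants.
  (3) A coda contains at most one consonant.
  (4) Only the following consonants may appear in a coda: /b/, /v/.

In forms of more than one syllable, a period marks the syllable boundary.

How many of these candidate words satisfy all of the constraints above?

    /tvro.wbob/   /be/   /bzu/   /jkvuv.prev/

/tvro.wbob/ — σ1 onset /tvr/ (3C), coda /∅/ ok; σ2 onset /wb/ (2C), coda /b/ ok → phonotactically legal
/be/ — σ1 onset /b/, coda /∅/ ok → phonotactically legal
/bzu/ — σ1 onset /bz/ (2C), coda /∅/ ok → phonotactically legal
/jkvuv.prev/ — σ1 onset /jkv/ (3C), coda /v/ ok; σ2 onset /pr/ (2C), coda /v/ ok → phonotactically legal
Phonotactically legal: /tvro.wbob/, /be/, /bzu/, /jkvuv.prev/ → 4.

4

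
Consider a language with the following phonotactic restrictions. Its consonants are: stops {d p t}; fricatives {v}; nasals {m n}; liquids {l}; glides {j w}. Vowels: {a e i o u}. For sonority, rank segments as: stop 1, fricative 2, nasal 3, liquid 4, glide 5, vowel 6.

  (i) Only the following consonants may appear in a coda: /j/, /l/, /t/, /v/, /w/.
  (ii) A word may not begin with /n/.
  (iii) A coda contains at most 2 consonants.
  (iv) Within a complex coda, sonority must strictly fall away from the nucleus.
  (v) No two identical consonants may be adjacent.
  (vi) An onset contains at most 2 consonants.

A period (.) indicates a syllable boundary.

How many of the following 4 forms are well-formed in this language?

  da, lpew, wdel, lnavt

4

da — σ1 onset /d/, coda /∅/ ok → well-formed
lpew — σ1 onset /lp/ (2C), coda /w/ ok → well-formed
wdel — σ1 onset /wd/ (2C), coda /l/ ok → well-formed
lnavt — σ1 onset /ln/ (2C), coda /vt/ (2→1 falls) ok → well-formed
Well-formed: da, lpew, wdel, lnavt → 4.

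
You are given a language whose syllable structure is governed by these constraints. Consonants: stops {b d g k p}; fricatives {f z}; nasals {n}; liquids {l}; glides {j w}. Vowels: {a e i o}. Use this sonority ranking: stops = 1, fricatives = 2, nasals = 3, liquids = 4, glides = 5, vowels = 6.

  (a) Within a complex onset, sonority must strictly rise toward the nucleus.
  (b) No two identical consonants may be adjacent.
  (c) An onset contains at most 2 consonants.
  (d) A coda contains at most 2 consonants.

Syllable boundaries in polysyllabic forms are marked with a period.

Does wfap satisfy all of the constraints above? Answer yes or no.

wfap — violates constraint (a): syllable 1 onset /wf/: /w/ (glide, 5) → /f/ (fricative, 2) does not rise → illicit

no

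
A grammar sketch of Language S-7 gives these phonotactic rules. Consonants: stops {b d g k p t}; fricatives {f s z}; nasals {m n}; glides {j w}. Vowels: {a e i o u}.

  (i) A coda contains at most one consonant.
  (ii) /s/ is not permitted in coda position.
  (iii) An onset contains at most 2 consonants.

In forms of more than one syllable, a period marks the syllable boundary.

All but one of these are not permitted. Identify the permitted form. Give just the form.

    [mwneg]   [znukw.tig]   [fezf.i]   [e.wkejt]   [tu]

[mwneg] — violates constraint (iii): syllable 1 onset /mwn/ has 3 consonants (> 2) → not permitted
[znukw.tig] — violates constraint (i): syllable 1 coda /kw/ has 2 consonants (> 1) → not permitted
[fezf.i] — violates constraint (i): syllable 1 coda /zf/ has 2 consonants (> 1) → not permitted
[e.wkejt] — violates constraint (i): syllable 2 coda /jt/ has 2 consonants (> 1) → not permitted
[tu] — σ1 onset /t/, coda /∅/ ok → permitted

[tu]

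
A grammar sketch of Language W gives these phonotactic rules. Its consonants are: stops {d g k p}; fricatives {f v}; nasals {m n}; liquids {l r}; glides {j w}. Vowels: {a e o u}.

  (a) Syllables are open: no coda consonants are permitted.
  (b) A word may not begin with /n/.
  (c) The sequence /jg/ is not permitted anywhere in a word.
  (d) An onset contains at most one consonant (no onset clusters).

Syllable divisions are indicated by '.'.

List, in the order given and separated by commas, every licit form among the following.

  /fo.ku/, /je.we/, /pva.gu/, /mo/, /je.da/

/fo.ku/, /je.we/, /mo/, /je.da/

/fo.ku/ — σ1 onset /f/, coda /∅/ ok; σ2 onset /k/, coda /∅/ ok → licit
/je.we/ — σ1 onset /j/, coda /∅/ ok; σ2 onset /w/, coda /∅/ ok → licit
/pva.gu/ — violates constraint (d): syllable 1 onset /pv/ has 2 consonants (> 1) → illicit
/mo/ — σ1 onset /m/, coda /∅/ ok → licit
/je.da/ — σ1 onset /j/, coda /∅/ ok; σ2 onset /d/, coda /∅/ ok → licit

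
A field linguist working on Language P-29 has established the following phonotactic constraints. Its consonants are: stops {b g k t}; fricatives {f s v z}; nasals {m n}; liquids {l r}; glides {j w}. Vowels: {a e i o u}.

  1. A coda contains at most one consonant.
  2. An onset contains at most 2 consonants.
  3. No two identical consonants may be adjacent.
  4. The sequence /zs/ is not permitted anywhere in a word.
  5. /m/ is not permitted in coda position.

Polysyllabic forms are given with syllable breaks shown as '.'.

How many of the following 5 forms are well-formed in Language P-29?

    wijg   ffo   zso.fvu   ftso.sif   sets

wijg — violates constraint 1: syllable 1 coda /jg/ has 2 consonants (> 1) → ill-formed
ffo — violates constraint 3: adjacent identical consonants /ff/ → ill-formed
zso.fvu — violates constraint 4: contains banned sequence /zs/ → ill-formed
ftso.sif — violates constraint 2: syllable 1 onset /fts/ has 3 consonants (> 2) → ill-formed
sets — violates constraint 1: syllable 1 coda /ts/ has 2 consonants (> 1) → ill-formed
No form is well-formed → 0.

0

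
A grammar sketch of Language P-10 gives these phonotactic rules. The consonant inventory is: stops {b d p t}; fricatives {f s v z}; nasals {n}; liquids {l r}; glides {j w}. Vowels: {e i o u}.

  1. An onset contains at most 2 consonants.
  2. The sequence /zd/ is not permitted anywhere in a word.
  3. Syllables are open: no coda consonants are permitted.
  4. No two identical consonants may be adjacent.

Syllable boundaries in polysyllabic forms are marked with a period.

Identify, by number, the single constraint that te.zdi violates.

te.zdi: contains banned sequence /zd/.
This is a violation of constraint 2: "The sequence /zd/ is not permitted anywhere in a word."
The remaining constraints (1, 3, 4) are satisfied.

2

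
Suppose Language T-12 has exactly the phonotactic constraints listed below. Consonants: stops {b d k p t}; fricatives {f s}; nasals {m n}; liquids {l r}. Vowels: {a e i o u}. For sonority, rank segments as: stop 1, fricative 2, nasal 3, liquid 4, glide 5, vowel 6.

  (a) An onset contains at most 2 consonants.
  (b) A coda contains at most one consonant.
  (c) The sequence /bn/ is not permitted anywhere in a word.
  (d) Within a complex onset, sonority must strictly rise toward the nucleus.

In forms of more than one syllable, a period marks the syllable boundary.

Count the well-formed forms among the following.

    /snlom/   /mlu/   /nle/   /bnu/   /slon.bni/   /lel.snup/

3

/snlom/ — violates constraint (a): syllable 1 onset /snl/ has 3 consonants (> 2) → ill-formed
/mlu/ — σ1 onset /ml/ (3→4 rises), coda /∅/ ok → well-formed
/nle/ — σ1 onset /nl/ (3→4 rises), coda /∅/ ok → well-formed
/bnu/ — violates constraint (c): contains banned sequence /bn/ → ill-formed
/slon.bni/ — violates constraint (c): contains banned sequence /bn/ → ill-formed
/lel.snup/ — σ1 onset /l/, coda /l/ ok; σ2 onset /sn/ (2→3 rises), coda /p/ ok → well-formed
Well-formed: /mlu/, /nle/, /lel.snup/ → 3.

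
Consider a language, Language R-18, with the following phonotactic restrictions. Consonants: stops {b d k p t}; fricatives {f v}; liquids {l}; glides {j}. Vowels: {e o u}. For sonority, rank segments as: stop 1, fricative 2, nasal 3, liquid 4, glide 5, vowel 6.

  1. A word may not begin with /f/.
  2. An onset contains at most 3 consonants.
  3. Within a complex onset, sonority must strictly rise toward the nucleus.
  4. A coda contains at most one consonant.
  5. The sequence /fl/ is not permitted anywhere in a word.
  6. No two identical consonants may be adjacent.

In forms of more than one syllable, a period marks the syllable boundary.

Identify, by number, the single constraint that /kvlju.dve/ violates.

2

/kvlju.dve/: syllable 1 onset /kvlj/ has 4 consonants (> 3).
This is a violation of constraint 2: "An onset contains at most 3 consonants."
The remaining constraints (1, 3, 4, 5, 6) are satisfied.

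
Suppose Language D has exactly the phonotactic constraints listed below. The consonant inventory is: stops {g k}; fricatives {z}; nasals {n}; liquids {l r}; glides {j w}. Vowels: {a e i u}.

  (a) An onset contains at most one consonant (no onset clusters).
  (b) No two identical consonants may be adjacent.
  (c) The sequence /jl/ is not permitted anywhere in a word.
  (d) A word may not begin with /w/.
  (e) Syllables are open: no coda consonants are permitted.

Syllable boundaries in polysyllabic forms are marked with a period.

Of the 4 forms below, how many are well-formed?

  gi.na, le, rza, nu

3

gi.na — σ1 onset /g/, coda /∅/ ok; σ2 onset /n/, coda /∅/ ok → well-formed
le — σ1 onset /l/, coda /∅/ ok → well-formed
rza — violates constraint (a): syllable 1 onset /rz/ has 2 consonants (> 1) → ill-formed
nu — σ1 onset /n/, coda /∅/ ok → well-formed
Well-formed: gi.na, le, nu → 3.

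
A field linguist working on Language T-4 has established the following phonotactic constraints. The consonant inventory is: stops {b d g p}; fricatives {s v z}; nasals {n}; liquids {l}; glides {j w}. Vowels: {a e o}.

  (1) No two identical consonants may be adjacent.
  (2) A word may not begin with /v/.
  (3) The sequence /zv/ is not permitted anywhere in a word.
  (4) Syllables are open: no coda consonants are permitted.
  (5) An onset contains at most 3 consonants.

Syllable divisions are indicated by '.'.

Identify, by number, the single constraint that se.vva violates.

1

se.vva: adjacent identical consonants /vv/.
This is a violation of constraint 1: "No two identical consonants may be adjacent."
The remaining constraints (2, 3, 4, 5) are satisfied.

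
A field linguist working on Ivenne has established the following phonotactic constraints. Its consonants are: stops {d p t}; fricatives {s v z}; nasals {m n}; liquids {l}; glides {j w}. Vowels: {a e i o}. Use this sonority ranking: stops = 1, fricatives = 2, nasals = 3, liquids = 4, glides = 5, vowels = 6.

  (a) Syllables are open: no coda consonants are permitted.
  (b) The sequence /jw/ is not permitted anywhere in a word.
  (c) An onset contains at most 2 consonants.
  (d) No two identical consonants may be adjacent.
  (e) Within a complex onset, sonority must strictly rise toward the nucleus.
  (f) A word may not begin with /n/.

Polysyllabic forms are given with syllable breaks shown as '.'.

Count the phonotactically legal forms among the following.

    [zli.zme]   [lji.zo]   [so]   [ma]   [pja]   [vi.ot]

5

[zli.zme] — σ1 onset /zl/ (2→4 rises), coda /∅/ ok; σ2 onset /zm/ (2→3 rises), coda /∅/ ok → phonotactically legal
[lji.zo] — σ1 onset /lj/ (4→5 rises), coda /∅/ ok; σ2 onset /z/, coda /∅/ ok → phonotactically legal
[so] — σ1 onset /s/, coda /∅/ ok → phonotactically legal
[ma] — σ1 onset /m/, coda /∅/ ok → phonotactically legal
[pja] — σ1 onset /pj/ (1→5 rises), coda /∅/ ok → phonotactically legal
[vi.ot] — violates constraint (a): syllable 2 coda /t/ has 1 consonant (> 0) → phonotactically illegal
Phonotactically legal: [zli.zme], [lji.zo], [so], [ma], [pja] → 5.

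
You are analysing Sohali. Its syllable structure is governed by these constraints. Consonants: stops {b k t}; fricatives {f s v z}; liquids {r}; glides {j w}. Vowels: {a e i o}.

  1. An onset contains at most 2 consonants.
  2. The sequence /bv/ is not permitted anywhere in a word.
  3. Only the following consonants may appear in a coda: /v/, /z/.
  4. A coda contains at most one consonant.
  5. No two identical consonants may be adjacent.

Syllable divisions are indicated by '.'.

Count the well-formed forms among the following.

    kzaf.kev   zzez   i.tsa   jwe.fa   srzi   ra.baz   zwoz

4

kzaf.kev — violates constraint 3: syllable 1 coda contains /f/, which is not a licensed coda consonant → ill-formed
zzez — violates constraint 5: adjacent identical consonants /zz/ → ill-formed
i.tsa — σ1 onset /∅/, coda /∅/ ok; σ2 onset /ts/ (2C), coda /∅/ ok → well-formed
jwe.fa — σ1 onset /jw/ (2C), coda /∅/ ok; σ2 onset /f/, coda /∅/ ok → well-formed
srzi — violates constraint 1: syllable 1 onset /srz/ has 3 consonants (> 2) → ill-formed
ra.baz — σ1 onset /r/, coda /∅/ ok; σ2 onset /b/, coda /z/ ok → well-formed
zwoz — σ1 onset /zw/ (2C), coda /z/ ok → well-formed
Well-formed: i.tsa, jwe.fa, ra.baz, zwoz → 4.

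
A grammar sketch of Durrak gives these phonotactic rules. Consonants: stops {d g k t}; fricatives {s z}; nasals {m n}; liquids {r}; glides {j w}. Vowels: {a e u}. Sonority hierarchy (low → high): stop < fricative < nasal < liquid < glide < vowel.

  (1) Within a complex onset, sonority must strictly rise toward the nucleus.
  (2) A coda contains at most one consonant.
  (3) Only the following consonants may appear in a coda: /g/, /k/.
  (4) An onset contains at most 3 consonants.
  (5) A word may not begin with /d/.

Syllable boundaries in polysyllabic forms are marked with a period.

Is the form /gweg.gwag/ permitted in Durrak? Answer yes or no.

/gweg.gwag/ — σ1 onset /gw/ (1→5 rises), coda /g/ ok; σ2 onset /gw/ (1→5 rises), coda /g/ ok → permitted

yes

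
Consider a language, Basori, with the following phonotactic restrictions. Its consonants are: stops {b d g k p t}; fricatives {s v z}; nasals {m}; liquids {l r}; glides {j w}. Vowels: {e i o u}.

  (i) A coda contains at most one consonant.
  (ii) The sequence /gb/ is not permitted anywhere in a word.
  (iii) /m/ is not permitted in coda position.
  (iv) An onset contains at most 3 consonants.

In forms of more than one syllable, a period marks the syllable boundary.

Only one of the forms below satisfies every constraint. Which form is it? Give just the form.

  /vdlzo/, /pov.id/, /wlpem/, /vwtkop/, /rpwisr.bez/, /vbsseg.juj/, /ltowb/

/pov.id/

/vdlzo/ — violates constraint (iv): syllable 1 onset /vdlz/ has 4 consonants (> 3) → phonotactically illegal
/pov.id/ — σ1 onset /p/, coda /v/ ok; σ2 onset /∅/, coda /d/ ok → phonotactically legal
/wlpem/ — violates constraint (iii): syllable 1 coda contains /m/ → phonotactically illegal
/vwtkop/ — violates constraint (iv): syllable 1 onset /vwtk/ has 4 consonants (> 3) → phonotactically illegal
/rpwisr.bez/ — violates constraint (i): syllable 1 coda /sr/ has 2 consonants (> 1) → phonotactically illegal
/vbsseg.juj/ — violates constraint (iv): syllable 1 onset /vbss/ has 4 consonants (> 3) → phonotactically illegal
/ltowb/ — violates constraint (i): syllable 1 coda /wb/ has 2 consonants (> 1) → phonotactically illegal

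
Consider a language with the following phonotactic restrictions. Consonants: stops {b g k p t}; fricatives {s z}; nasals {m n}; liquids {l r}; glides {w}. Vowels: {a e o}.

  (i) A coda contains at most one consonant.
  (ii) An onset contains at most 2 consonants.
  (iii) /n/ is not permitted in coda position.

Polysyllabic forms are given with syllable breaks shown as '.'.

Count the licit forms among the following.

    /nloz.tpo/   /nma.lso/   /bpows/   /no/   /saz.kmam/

/nloz.tpo/ — σ1 onset /nl/ (2C), coda /z/ ok; σ2 onset /tp/ (2C), coda /∅/ ok → licit
/nma.lso/ — σ1 onset /nm/ (2C), coda /∅/ ok; σ2 onset /ls/ (2C), coda /∅/ ok → licit
/bpows/ — violates constraint (i): syllable 1 coda /ws/ has 2 consonants (> 1) → illicit
/no/ — σ1 onset /n/, coda /∅/ ok → licit
/saz.kmam/ — σ1 onset /s/, coda /z/ ok; σ2 onset /km/ (2C), coda /m/ ok → licit
Licit: /nloz.tpo/, /nma.lso/, /no/, /saz.kmam/ → 4.

4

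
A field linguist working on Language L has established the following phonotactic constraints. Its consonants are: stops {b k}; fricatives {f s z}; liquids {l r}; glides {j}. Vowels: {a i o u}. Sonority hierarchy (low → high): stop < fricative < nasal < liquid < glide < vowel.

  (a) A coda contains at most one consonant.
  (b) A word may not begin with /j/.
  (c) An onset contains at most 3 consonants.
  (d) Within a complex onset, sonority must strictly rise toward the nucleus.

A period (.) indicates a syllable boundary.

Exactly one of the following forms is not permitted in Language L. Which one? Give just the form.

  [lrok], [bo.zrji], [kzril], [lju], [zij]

[lrok] — violates constraint (d): syllable 1 onset /lr/: /l/ (liquid, 4) → /r/ (liquid, 4) does not rise → not permitted
[bo.zrji] — σ1 onset /b/, coda /∅/ ok; σ2 onset /zrj/ (2→4→5 rises), coda /∅/ ok → permitted
[kzril] — σ1 onset /kzr/ (1→2→4 rises), coda /l/ ok → permitted
[lju] — σ1 onset /lj/ (4→5 rises), coda /∅/ ok → permitted
[zij] — σ1 onset /z/, coda /j/ ok → permitted

[lrok]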